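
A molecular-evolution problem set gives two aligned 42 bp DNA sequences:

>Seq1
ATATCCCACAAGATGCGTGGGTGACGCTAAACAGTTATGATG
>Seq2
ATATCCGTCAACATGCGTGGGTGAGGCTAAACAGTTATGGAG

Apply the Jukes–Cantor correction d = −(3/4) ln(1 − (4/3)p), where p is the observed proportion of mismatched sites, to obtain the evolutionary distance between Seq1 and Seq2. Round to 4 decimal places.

Mismatches occur at site 7 (C↔G), site 8 (A↔T), site 12 (G↔C), site 25 (C↔G), site 40 (A↔G), site 41 (T↔A).
p = 6/42 = 0.142857.
d = −0.75 · ln(1 − (4/3)·0.142857) = −0.75 · ln(0.809524) = −0.75 · (-0.211309) = 0.1585.

0.1585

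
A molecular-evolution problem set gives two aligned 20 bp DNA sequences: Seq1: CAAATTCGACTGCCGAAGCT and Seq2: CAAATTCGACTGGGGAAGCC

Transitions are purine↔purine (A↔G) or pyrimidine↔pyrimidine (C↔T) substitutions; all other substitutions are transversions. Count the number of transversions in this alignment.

Differing sites — 13:C/G (Tv); 14:C/G (Tv); 20:T/C (Ti).
Of the 3 differences, 1 transition and 2 transversions, so the answer is 2.

2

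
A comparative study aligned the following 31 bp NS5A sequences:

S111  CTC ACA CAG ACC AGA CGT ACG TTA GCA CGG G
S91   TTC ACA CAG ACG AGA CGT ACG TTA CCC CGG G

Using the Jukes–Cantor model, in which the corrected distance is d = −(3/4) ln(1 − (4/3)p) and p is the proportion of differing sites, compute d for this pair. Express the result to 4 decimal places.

0.1416

The sequences differ at positions 1 (C/T), 12 (C/G), 25 (G/C), 27 (A/C).
p = 4/31 = 0.129032.
d = −0.75 · ln(1 − (4/3)·0.129032) = −0.75 · ln(0.827957) = −0.75 · (-0.188794) = 0.1416.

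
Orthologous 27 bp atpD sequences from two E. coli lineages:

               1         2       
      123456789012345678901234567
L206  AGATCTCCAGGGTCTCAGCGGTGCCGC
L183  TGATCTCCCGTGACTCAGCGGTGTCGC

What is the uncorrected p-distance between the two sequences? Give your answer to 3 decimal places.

Mismatches occur at site 1 (A→T), site 9 (A→C), site 11 (G→T), site 13 (T→A), site 24 (C→T).
There are 5 differences over 27 sites, so p = 5/27 = 0.185.

0.185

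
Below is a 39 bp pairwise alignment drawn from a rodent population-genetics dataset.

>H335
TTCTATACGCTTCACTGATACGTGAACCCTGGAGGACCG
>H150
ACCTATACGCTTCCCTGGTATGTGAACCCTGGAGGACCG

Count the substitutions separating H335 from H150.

5

The sequences differ at positions 1 (T/A), 2 (T/C), 14 (A/C), 18 (A/G), 21 (C/T).
That gives 5 mismatches out of 39 aligned sites, so the Hamming distance is 5.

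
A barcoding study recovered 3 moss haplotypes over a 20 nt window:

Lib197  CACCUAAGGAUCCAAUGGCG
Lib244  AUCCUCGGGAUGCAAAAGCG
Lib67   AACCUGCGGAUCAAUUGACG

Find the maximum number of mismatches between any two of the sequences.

Pairwise Hamming distances:
  Lib197 vs Lib244: 7
  Lib197 vs Lib67: 6
  Lib244 vs Lib67: 9
The largest is 9, between Lib244 and Lib67.

9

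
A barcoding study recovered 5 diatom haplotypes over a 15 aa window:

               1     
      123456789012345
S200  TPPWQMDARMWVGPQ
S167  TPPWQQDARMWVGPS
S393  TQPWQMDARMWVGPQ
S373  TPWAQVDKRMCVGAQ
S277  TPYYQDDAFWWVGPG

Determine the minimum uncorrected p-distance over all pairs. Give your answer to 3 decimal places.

0.067

Pairwise Hamming distances:
  S200 vs S167: 2
  S200 vs S393: 1
  S200 vs S373: 6
  S200 vs S277: 6
  S167 vs S393: 3
  S167 vs S373: 7
  S167 vs S277: 6
  S393 vs S373: 7
  S393 vs S277: 7
  S373 vs S277: 9
The smallest is 1 mismatch, between S200 and S393; p = 1/15 = 0.067.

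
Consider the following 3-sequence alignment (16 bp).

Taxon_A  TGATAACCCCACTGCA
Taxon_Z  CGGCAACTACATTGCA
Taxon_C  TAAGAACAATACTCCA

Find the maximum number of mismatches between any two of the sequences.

8

Pairwise Hamming distances:
  Taxon_A vs Taxon_Z: 6
  Taxon_A vs Taxon_C: 6
  Taxon_Z vs Taxon_C: 8
The largest is 8, between Taxon_Z and Taxon_C.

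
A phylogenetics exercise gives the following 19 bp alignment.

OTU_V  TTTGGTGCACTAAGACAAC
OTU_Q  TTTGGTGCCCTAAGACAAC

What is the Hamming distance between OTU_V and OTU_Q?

A single mismatch occurs at site 9 (A/C).
That gives 1 mismatch out of 19 aligned sites, so the Hamming distance is 1.

1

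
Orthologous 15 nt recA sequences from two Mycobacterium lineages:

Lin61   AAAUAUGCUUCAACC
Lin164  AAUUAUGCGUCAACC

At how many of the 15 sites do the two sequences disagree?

The sequences differ at positions 3 (A/U), 9 (U/G).
That gives 2 mismatches out of 15 aligned sites, so the Hamming distance is 2.

2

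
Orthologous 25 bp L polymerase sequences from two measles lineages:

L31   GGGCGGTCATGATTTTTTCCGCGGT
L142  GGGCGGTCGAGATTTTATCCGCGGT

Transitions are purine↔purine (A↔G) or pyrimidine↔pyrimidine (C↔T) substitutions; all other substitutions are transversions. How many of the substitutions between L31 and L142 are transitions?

1

The sequences differ at positions 9 (A/G, transition), 10 (T/A, transversion), 17 (T/A, transversion).
Of the 3 differences, 1 transition and 2 transversions, so the answer is 1.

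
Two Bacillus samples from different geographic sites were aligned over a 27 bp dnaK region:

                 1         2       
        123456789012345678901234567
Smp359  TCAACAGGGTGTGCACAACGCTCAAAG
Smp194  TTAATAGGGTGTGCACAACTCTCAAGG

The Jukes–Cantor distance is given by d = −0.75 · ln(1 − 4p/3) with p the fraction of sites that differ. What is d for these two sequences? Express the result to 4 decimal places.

Differing sites — 2:C/T; 5:C/T; 20:G/T; 26:A/G.
p = 4/27 = 0.148148.
d = −0.75 · ln(1 − (4/3)·0.148148) = −0.75 · ln(0.802469) = −0.75 · (-0.220062) = 0.1650.

0.1650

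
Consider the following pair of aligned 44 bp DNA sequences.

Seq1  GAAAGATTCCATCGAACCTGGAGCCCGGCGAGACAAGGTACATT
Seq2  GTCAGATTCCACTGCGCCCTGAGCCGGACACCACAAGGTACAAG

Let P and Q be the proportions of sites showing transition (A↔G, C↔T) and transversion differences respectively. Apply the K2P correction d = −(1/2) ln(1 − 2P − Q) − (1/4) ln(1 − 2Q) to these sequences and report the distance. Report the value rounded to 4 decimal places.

0.4559

The sequences differ at positions 2 (A/T, transversion), 3 (A/C, transversion), 12 (T/C, transition), 13 (C/T, transition), 15 (A/C, transversion), 16 (A/G, transition), 19 (T/C, transition), 20 (G/T, transversion), 26 (C/G, transversion), 28 (G/A, transition), 30 (G/A, transition), 31 (A/C, transversion), 32 (G/C, transversion), 43 (T/A, transversion), 44 (T/G, transversion).
Of the 15 differences, 6 transitions and 9 transversions over 44 sites: P = 6/44 = 0.136364, Q = 9/44 = 0.204545.
d = −0.5·ln(0.522727) − 0.25·ln(0.590910) = −0.5·(-0.648696) − 0.25·(-0.526092) = 0.4559.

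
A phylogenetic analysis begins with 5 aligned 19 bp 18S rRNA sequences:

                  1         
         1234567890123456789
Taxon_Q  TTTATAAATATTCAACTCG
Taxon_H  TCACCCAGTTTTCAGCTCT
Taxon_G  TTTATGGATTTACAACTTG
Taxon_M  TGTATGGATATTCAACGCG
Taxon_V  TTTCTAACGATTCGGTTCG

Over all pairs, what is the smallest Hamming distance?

4

Pairwise Hamming distances:
  Taxon_Q vs Taxon_H: 9
  Taxon_Q vs Taxon_G: 5
  Taxon_Q vs Taxon_M: 4
  Taxon_Q vs Taxon_V: 6
  Taxon_H vs Taxon_G: 11
  Taxon_H vs Taxon_M: 11
  Taxon_H vs Taxon_V: 10
  Taxon_G vs Taxon_M: 5
  Taxon_G vs Taxon_V: 11
  Taxon_M vs Taxon_V: 10
The smallest is 4, between Taxon_Q and Taxon_M.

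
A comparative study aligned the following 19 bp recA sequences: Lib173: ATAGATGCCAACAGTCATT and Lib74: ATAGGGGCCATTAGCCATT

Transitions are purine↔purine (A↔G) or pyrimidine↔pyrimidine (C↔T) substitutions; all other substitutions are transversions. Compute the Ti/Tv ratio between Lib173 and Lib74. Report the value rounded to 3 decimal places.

The sequences differ at positions 5 (A/G, transition), 6 (T/G, transversion), 11 (A/T, transversion), 12 (C/T, transition), 15 (T/C, transition).
Of the 5 differences, 3 transitions and 2 transversions, so Ti/Tv = 3/2 = 1.500.

1.500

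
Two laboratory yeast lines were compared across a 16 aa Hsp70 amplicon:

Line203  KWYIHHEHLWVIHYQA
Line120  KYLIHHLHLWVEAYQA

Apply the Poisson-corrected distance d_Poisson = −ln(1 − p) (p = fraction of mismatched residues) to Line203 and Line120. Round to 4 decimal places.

0.3747

Mismatches occur at site 2 (W/Y), site 3 (Y/L), site 7 (E/L), site 12 (I/E), site 13 (H/A).
p = 5/16 = 0.312500.
d = −ln(1 − 0.312500) = −ln(0.687500) = 0.3747.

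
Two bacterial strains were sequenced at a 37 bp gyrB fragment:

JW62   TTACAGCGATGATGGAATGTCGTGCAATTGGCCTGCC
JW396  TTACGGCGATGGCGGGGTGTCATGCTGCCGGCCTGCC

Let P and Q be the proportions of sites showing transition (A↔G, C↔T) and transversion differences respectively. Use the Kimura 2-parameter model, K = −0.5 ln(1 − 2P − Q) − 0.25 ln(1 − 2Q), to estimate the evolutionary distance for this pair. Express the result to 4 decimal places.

0.3742

The sequences differ at positions 5 (A/G, transition), 12 (A/G, transition), 13 (T/C, transition), 16 (A/G, transition), 17 (A/G, transition), 22 (G/A, transition), 26 (A/T, transversion), 27 (A/G, transition), 28 (T/C, transition), 29 (T/C, transition).
Of the 10 differences, 9 transitions and 1 transversion over 37 sites: P = 9/37 = 0.243243, Q = 1/37 = 0.027027.
d = −0.5·ln(0.486487) − 0.25·ln(0.945946) = −0.5·(-0.720545) − 0.25·(-0.055570) = 0.3742.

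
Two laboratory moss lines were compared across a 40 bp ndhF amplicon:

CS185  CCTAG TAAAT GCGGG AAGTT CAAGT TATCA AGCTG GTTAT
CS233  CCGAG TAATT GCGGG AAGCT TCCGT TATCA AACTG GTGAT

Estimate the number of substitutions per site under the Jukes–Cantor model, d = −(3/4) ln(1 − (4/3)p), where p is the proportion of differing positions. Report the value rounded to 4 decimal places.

0.2326

The sequences differ at positions 3 (T/G), 9 (A/T), 19 (T/C), 21 (C/T), 22 (A/C), 23 (A/C), 32 (G/A), 38 (T/G).
p = 8/40 = 0.200000.
d = −0.75 · ln(1 − (4/3)·0.200000) = −0.75 · ln(0.733333) = −0.75 · (-0.310155) = 0.2326.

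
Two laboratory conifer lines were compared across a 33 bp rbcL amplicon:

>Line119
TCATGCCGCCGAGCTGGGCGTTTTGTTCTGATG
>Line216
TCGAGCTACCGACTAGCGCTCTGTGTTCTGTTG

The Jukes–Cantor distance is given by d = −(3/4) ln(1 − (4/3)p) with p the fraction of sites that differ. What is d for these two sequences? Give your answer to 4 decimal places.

Mismatches occur at site 3 (A→G), site 4 (T→A), site 7 (C→T), site 8 (G→A), site 13 (G→C), site 14 (C→T), site 15 (T→A), site 17 (G→C), site 20 (G→T), site 21 (T→C), site 23 (T→G), site 31 (A→T).
p = 12/33 = 0.363636.
d = −0.75 · ln(1 − (4/3)·0.363636) = −0.75 · ln(0.515152) = −0.75 · (-0.663293) = 0.4975.

0.4975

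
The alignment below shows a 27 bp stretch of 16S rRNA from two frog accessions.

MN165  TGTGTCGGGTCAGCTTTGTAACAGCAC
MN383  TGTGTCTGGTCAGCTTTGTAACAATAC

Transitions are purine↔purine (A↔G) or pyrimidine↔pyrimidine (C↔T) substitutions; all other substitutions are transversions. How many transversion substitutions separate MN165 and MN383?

Mismatches occur at site 7 (G/T, transversion), site 24 (G/A, transition), site 25 (C/T, transition).
Of the 3 differences, 2 transitions and 1 transversion, so the answer is 1.

1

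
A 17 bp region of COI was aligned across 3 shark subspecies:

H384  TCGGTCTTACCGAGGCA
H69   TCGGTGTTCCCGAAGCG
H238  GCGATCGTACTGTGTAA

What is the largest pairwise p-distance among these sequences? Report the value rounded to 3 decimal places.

Pairwise Hamming distances:
  H384 vs H69: 4
  H384 vs H238: 7
  H69 vs H238: 11
The largest is 11 mismatches, between H69 and H238; p = 11/17 = 0.647.

0.647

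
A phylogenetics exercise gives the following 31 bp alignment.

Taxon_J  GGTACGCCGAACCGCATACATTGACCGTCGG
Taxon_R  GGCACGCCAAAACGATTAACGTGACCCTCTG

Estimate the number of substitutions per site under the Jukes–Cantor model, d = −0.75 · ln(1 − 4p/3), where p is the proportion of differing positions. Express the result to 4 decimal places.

Differing sites — 3:T/C; 9:G/A; 12:C/A; 15:C/A; 16:A/T; 19:C/A; 20:A/C; 21:T/G; 27:G/C; 30:G/T.
p = 10/31 = 0.322581.
d = −0.75 · ln(1 − (4/3)·0.322581) = −0.75 · ln(0.569892) = −0.75 · (-0.562308) = 0.4217.

0.4217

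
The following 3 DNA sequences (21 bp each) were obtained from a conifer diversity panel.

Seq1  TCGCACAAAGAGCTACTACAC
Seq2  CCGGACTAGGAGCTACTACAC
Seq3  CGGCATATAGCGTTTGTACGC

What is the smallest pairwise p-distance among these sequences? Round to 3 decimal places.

Pairwise Hamming distances:
  Seq1 vs Seq2: 4
  Seq1 vs Seq3: 9
  Seq2 vs Seq3: 11
The smallest is 4 mismatches, between Seq1 and Seq2; p = 4/21 = 0.190.

0.190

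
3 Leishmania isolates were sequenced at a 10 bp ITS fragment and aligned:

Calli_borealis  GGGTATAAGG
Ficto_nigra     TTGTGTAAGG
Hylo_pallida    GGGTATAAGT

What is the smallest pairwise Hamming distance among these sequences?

1

Pairwise Hamming distances:
  Calli_borealis vs Ficto_nigra: 3
  Calli_borealis vs Hylo_pallida: 1
  Ficto_nigra vs Hylo_pallida: 4
The smallest is 1, between Calli_borealis and Hylo_pallida.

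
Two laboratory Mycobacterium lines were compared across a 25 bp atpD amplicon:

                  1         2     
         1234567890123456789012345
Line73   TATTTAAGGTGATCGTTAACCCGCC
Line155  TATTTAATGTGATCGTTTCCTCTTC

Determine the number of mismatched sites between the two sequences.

6

Differing sites — 8:G/T; 18:A/T; 19:A/C; 21:C/T; 23:G/T; 24:C/T.
That gives 6 mismatches out of 25 aligned sites, so the Hamming distance is 6.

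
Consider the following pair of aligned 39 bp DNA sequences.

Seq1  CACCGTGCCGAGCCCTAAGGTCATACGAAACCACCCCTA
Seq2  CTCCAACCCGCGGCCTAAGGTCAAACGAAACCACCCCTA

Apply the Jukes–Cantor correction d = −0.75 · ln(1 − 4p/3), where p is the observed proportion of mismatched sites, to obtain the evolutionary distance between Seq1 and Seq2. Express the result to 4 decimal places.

Differing sites — 2:A/T; 5:G/A; 6:T/A; 7:G/C; 11:A/C; 13:C/G; 24:T/A.
p = 7/39 = 0.179487.
d = −0.75 · ln(1 − (4/3)·0.179487) = −0.75 · ln(0.760684) = −0.75 · (-0.273537) = 0.2052.

0.2052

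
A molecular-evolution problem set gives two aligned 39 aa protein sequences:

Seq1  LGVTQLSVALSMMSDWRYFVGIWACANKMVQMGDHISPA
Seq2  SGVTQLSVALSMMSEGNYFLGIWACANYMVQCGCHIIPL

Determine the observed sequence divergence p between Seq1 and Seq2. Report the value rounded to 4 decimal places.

0.2564

The sequences differ at positions 1 (L/S), 15 (D/E), 16 (W/G), 17 (R/N), 20 (V/L), 28 (K/Y), 32 (M/C), 34 (D/C), 37 (S/I), 39 (A/L).
There are 10 differences over 39 sites, so p = 10/39 = 0.2564.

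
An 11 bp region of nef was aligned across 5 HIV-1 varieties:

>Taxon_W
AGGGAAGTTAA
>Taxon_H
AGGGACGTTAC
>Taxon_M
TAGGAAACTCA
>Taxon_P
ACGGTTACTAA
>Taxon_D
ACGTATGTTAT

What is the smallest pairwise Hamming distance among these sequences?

2

Pairwise Hamming distances:
  Taxon_W vs Taxon_H: 2
  Taxon_W vs Taxon_M: 5
  Taxon_W vs Taxon_P: 5
  Taxon_W vs Taxon_D: 4
  Taxon_H vs Taxon_M: 7
  Taxon_H vs Taxon_P: 6
  Taxon_H vs Taxon_D: 4
  Taxon_M vs Taxon_P: 5
  Taxon_M vs Taxon_D: 8
  Taxon_P vs Taxon_D: 5
The smallest is 2, between Taxon_W and Taxon_H.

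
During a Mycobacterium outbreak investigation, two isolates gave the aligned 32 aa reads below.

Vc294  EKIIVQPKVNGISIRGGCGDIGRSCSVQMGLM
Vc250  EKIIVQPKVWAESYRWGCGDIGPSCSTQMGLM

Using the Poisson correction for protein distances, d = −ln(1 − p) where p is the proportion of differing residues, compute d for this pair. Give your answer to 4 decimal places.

The sequences differ at positions 10 (N/W), 11 (G/A), 12 (I/E), 14 (I/Y), 16 (G/W), 23 (R/P), 27 (V/T).
p = 7/32 = 0.218750.
d = −ln(1 − 0.218750) = −ln(0.781250) = 0.2469.

0.2469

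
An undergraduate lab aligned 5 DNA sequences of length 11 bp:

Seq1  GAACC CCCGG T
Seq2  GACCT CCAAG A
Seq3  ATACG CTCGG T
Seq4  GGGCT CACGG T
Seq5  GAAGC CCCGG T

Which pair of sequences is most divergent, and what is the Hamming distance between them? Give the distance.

Pairwise Hamming distances:
  Seq1 vs Seq2: 5
  Seq1 vs Seq3: 4
  Seq1 vs Seq4: 4
  Seq1 vs Seq5: 1
  Seq2 vs Seq3: 8
  Seq2 vs Seq4: 6
  Seq2 vs Seq5: 6
  Seq3 vs Seq4: 5
  Seq3 vs Seq5: 5
  Seq4 vs Seq5: 5
The largest is 8, between Seq2 and Seq3.

8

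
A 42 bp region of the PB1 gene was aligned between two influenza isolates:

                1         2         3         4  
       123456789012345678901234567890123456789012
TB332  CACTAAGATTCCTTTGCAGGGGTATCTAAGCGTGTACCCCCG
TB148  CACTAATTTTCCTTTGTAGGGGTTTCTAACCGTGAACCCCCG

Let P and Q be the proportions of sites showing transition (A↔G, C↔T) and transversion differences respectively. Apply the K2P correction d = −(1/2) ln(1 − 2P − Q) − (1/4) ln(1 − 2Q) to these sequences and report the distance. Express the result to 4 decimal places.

0.1591

Mismatches occur at site 7 (G/T, transversion), site 8 (A/T, transversion), site 17 (C/T, transition), site 24 (A/T, transversion), site 30 (G/C, transversion), site 35 (T/A, transversion).
Of the 6 differences, 1 transition and 5 transversions over 42 sites: P = 1/42 = 0.023810, Q = 5/42 = 0.119048.
d = −0.5·ln(0.833332) − 0.25·ln(0.761904) = −0.5·(-0.182323) − 0.25·(-0.271935) = 0.1591.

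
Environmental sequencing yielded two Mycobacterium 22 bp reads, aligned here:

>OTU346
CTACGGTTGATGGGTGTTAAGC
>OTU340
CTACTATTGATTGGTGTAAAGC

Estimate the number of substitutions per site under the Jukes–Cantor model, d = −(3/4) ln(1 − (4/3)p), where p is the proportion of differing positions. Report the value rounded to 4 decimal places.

0.2082

Mismatches occur at site 5 (G/T), site 6 (G/A), site 12 (G/T), site 18 (T/A).
p = 4/22 = 0.181818.
d = −0.75 · ln(1 − (4/3)·0.181818) = −0.75 · ln(0.757576) = −0.75 · (-0.277631) = 0.2082.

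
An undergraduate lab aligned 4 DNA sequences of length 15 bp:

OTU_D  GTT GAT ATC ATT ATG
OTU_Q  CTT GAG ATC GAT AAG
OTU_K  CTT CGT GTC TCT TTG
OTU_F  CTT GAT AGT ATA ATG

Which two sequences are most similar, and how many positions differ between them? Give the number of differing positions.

Pairwise Hamming distances:
  OTU_D vs OTU_Q: 5
  OTU_D vs OTU_K: 7
  OTU_D vs OTU_F: 4
  OTU_Q vs OTU_K: 8
  OTU_Q vs OTU_F: 7
  OTU_K vs OTU_F: 9
The smallest is 4, between OTU_D and OTU_F.

4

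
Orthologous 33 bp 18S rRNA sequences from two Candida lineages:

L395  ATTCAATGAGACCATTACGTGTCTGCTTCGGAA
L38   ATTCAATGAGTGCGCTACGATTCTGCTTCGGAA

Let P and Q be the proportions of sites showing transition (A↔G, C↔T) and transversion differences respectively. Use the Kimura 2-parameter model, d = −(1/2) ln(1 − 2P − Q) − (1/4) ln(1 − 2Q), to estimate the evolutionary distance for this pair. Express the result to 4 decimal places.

The sequences differ at positions 11 (A/T, transversion), 12 (C/G, transversion), 14 (A/G, transition), 15 (T/C, transition), 20 (T/A, transversion), 21 (G/T, transversion).
Of the 6 differences, 2 transitions and 4 transversions over 33 sites: P = 2/33 = 0.060606, Q = 4/33 = 0.121212.
d = −0.5·ln(0.757576) − 0.25·ln(0.757576) = −0.5·(-0.277631) − 0.25·(-0.277631) = 0.2082.

0.2082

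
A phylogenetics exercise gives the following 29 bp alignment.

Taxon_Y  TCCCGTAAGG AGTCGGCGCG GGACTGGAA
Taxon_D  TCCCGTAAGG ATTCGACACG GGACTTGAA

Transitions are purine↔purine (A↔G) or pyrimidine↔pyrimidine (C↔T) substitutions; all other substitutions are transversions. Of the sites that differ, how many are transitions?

2

Differing sites — 12:G/T (Tv); 16:G/A (Ti); 18:G/A (Ti); 26:G/T (Tv).
Of the 4 differences, 2 transitions and 2 transversions, so the answer is 2.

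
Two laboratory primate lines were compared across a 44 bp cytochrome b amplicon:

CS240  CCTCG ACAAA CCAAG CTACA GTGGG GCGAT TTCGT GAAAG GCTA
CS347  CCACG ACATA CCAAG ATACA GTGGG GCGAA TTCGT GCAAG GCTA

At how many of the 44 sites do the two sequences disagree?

Differing sites — 3:T/A; 9:A/T; 16:C/A; 30:T/A; 37:A/C.
That gives 5 mismatches out of 44 aligned sites, so the Hamming distance is 5.

5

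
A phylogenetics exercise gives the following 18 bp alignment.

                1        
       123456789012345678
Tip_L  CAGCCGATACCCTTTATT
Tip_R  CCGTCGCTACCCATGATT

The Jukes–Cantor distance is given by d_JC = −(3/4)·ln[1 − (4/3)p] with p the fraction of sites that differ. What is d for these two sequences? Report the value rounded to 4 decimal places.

0.3470

The sequences differ at positions 2 (A/C), 4 (C/T), 7 (A/C), 13 (T/A), 15 (T/G).
p = 5/18 = 0.277778.
d = −0.75 · ln(1 − (4/3)·0.277778) = −0.75 · ln(0.629629) = −0.75 · (-0.462625) = 0.3470.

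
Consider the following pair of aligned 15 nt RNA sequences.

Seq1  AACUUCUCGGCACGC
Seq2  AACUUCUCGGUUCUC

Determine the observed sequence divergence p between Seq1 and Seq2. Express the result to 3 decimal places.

Mismatches occur at site 11 (C→U), site 12 (A→U), site 14 (G→U).
There are 3 differences over 15 sites, so p = 3/15 = 0.200.

0.200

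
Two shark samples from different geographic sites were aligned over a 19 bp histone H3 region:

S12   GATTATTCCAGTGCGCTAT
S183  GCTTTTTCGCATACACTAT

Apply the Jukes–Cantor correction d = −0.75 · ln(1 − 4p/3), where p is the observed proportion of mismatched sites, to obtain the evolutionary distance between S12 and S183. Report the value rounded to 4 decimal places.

The sequences differ at positions 2 (A/C), 5 (A/T), 9 (C/G), 10 (A/C), 11 (G/A), 13 (G/A), 15 (G/A).
p = 7/19 = 0.368421.
d = −0.75 · ln(1 − (4/3)·0.368421) = −0.75 · ln(0.508772) = −0.75 · (-0.675755) = 0.5068.

0.5068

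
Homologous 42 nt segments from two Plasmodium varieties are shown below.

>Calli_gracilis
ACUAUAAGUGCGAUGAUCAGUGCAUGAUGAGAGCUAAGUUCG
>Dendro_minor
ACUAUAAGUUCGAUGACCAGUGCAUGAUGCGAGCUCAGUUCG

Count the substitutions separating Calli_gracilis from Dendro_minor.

The sequences differ at positions 10 (G/U), 17 (U/C), 30 (A/C), 36 (A/C).
That gives 4 mismatches out of 42 aligned sites, so the Hamming distance is 4.

4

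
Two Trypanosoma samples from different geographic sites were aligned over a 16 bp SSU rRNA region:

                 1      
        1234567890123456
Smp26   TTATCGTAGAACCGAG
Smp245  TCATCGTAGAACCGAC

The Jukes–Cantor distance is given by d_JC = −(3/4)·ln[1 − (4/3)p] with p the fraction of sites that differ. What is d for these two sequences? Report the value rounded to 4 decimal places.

The sequences differ at positions 2 (T/C), 16 (G/C).
p = 2/16 = 0.125000.
d = −0.75 · ln(1 − (4/3)·0.125000) = −0.75 · ln(0.833333) = −0.75 · (-0.182322) = 0.1367.

0.1367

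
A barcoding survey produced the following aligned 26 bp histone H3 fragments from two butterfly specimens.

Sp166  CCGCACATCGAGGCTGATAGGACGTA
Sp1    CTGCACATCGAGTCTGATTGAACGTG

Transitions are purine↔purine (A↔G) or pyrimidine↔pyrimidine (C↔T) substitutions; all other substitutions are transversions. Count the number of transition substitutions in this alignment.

The sequences differ at positions 2 (C/T, transition), 13 (G/T, transversion), 19 (A/T, transversion), 21 (G/A, transition), 26 (A/G, transition).
Of the 5 differences, 3 transitions and 2 transversions, so the answer is 3.

3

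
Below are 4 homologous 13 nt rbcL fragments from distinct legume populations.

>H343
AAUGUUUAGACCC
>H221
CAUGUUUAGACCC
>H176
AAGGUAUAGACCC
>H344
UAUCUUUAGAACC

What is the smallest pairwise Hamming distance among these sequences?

Pairwise Hamming distances:
  H343 vs H221: 1
  H343 vs H176: 2
  H343 vs H344: 3
  H221 vs H176: 3
  H221 vs H344: 3
  H176 vs H344: 5
The smallest is 1, between H343 and H221.

1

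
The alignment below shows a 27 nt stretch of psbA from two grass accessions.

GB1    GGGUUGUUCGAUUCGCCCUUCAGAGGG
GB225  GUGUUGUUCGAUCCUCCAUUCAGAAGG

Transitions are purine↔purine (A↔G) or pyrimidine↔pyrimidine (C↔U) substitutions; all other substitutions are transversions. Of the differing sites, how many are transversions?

Differing sites — 2:G/U (Tv); 13:U/C (Ti); 15:G/U (Tv); 18:C/A (Tv); 25:G/A (Ti).
Of the 5 differences, 2 transitions and 3 transversions, so the answer is 3.

3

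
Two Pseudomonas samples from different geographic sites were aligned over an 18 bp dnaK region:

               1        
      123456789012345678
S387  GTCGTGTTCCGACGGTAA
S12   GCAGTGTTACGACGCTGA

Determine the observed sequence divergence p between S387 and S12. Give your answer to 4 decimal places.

The sequences differ at positions 2 (T/C), 3 (C/A), 9 (C/A), 15 (G/C), 17 (A/G).
There are 5 differences over 18 sites, so p = 5/18 = 0.2778.

0.2778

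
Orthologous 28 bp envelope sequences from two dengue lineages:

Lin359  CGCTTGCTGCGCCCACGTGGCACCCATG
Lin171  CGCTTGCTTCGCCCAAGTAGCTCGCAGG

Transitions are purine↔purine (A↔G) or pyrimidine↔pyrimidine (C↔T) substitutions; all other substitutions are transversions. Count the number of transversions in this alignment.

The sequences differ at positions 9 (G/T, transversion), 16 (C/A, transversion), 19 (G/A, transition), 22 (A/T, transversion), 24 (C/G, transversion), 27 (T/G, transversion).
Of the 6 differences, 1 transition and 5 transversions, so the answer is 5.

5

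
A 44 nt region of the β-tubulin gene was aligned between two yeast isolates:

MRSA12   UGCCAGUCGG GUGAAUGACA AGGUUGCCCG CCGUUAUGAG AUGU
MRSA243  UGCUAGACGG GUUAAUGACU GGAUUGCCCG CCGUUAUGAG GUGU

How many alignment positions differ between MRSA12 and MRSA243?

7

Mismatches occur at site 4 (C↔U), site 7 (U↔A), site 13 (G↔U), site 20 (A↔U), site 21 (A↔G), site 23 (G↔A), site 41 (A↔G).
That gives 7 mismatches out of 44 aligned sites, so the Hamming distance is 7.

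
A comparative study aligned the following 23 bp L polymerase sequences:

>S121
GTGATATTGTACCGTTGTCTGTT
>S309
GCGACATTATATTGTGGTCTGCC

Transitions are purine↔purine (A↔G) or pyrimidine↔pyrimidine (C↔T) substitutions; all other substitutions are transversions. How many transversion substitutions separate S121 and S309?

1

The sequences differ at positions 2 (T/C, transition), 5 (T/C, transition), 9 (G/A, transition), 12 (C/T, transition), 13 (C/T, transition), 16 (T/G, transversion), 22 (T/C, transition), 23 (T/C, transition).
Of the 8 differences, 7 transitions and 1 transversion, so the answer is 1.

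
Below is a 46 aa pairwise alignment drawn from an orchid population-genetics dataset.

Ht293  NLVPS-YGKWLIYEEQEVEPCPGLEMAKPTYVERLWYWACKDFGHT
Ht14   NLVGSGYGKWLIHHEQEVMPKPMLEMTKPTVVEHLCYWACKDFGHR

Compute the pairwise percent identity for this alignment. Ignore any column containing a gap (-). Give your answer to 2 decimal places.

Excluding the 1 gap column leaves 45 comparable sites.
Mismatches occur at site 4 (P/G), site 13 (Y/H), site 14 (E/H), site 19 (E/M), site 21 (C/K), site 23 (G/M), site 27 (A/T), site 31 (Y/V), site 34 (R/H), site 36 (W/C), site 46 (T/R).
34 of the 45 comparable sites match, so the percent identity is 34/45 × 100 = 75.56%.

75.56%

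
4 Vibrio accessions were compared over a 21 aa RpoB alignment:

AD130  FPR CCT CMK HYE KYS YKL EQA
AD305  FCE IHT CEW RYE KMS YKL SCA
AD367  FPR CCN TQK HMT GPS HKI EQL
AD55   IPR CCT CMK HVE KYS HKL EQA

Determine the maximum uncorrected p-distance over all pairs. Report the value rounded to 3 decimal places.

0.857

Pairwise Hamming distances:
  AD130 vs AD305: 10
  AD130 vs AD367: 10
  AD130 vs AD55: 3
  AD305 vs AD367: 18
  AD305 vs AD55: 13
  AD367 vs AD55: 10
The largest is 18 mismatches, between AD305 and AD367; p = 18/21 = 0.857.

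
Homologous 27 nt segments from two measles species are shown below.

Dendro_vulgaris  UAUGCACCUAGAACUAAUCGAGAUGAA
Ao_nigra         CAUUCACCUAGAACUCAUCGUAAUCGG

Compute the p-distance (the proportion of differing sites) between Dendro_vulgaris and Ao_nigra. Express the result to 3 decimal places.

Mismatches occur at site 1 (U→C), site 4 (G→U), site 16 (A→C), site 21 (A→U), site 22 (G→A), site 25 (G→C), site 26 (A→G), site 27 (A→G).
There are 8 differences over 27 sites, so p = 8/27 = 0.296.

0.296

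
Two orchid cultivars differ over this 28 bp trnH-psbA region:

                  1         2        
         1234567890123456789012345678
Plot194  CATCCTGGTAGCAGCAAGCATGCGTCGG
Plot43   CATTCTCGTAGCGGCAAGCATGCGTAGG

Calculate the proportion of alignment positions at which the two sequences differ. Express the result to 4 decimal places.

Mismatches occur at site 4 (C→T), site 7 (G→C), site 13 (A→G), site 26 (C→A).
There are 4 differences over 28 sites, so p = 4/28 = 0.1429.

0.1429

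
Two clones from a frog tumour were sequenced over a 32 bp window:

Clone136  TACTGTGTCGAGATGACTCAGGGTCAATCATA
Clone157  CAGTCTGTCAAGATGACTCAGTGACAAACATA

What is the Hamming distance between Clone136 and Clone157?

7

The sequences differ at positions 1 (T/C), 3 (C/G), 5 (G/C), 10 (G/A), 22 (G/T), 24 (T/A), 28 (T/A).
That gives 7 mismatches out of 32 aligned sites, so the Hamming distance is 7.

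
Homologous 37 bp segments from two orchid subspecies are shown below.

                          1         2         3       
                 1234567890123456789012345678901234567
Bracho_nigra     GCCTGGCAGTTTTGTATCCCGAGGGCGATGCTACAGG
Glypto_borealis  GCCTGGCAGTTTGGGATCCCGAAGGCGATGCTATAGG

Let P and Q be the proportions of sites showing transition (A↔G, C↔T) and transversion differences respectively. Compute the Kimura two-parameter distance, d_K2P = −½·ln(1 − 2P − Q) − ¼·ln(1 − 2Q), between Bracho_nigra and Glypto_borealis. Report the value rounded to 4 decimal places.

Differing sites — 13:T/G (Tv); 15:T/G (Tv); 23:G/A (Ti); 34:C/T (Ti).
Of the 4 differences, 2 transitions and 2 transversions over 37 sites: P = 2/37 = 0.054054, Q = 2/37 = 0.054054.
d = −0.5·ln(0.837838) − 0.25·ln(0.891892) = −0.5·(-0.176931) − 0.25·(-0.114410) = 0.1171.

0.1171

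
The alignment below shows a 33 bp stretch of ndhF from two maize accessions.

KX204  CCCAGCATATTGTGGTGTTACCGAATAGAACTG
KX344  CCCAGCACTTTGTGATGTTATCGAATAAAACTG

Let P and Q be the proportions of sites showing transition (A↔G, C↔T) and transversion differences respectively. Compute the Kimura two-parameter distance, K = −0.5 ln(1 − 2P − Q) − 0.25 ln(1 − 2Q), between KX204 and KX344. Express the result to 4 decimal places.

Differing sites — 8:T/C (Ti); 9:A/T (Tv); 15:G/A (Ti); 21:C/T (Ti); 28:G/A (Ti).
Of the 5 differences, 4 transitions and 1 transversion over 33 sites: P = 4/33 = 0.121212, Q = 1/33 = 0.030303.
d = −0.5·ln(0.727273) − 0.25·ln(0.939394) = −0.5·(-0.318453) − 0.25·(-0.062520) = 0.1749.

0.1749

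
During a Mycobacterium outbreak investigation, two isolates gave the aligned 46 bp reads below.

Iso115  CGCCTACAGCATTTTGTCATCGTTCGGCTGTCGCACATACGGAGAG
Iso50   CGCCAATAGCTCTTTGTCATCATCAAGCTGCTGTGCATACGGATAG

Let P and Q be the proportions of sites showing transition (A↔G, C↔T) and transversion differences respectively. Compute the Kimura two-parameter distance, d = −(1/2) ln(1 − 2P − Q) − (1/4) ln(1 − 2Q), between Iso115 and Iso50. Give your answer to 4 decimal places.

Differing sites — 5:T/A (Tv); 7:C/T (Ti); 11:A/T (Tv); 12:T/C (Ti); 22:G/A (Ti); 24:T/C (Ti); 25:C/A (Tv); 26:G/A (Ti); 31:T/C (Ti); 32:C/T (Ti); 34:C/T (Ti); 35:A/G (Ti); 44:G/T (Tv).
Of the 13 differences, 9 transitions and 4 transversions over 46 sites: P = 9/46 = 0.195652, Q = 4/46 = 0.086957.
d = −0.5·ln(0.521739) − 0.25·ln(0.826086) = −0.5·(-0.650588) − 0.25·(-0.191056) = 0.3731.

0.3731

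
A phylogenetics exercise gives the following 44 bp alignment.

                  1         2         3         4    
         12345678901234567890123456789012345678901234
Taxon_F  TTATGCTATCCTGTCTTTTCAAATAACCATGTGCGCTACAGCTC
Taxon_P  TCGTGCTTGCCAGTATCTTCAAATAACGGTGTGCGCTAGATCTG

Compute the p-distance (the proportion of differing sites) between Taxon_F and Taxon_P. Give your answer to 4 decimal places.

Mismatches occur at site 2 (T↔C), site 3 (A↔G), site 8 (A↔T), site 9 (T↔G), site 12 (T↔A), site 15 (C↔A), site 17 (T↔C), site 28 (C↔G), site 29 (A↔G), site 39 (C↔G), site 41 (G↔T), site 44 (C↔G).
There are 12 differences over 44 sites, so p = 12/44 = 0.2727.

0.2727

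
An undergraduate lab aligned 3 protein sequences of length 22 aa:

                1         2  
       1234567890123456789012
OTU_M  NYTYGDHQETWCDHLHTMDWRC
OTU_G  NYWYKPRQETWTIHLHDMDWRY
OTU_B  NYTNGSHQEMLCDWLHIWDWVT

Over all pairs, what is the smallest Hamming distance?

8

Pairwise Hamming distances:
  OTU_M vs OTU_G: 8
  OTU_M vs OTU_B: 9
  OTU_G vs OTU_B: 14
The smallest is 8, between OTU_M and OTU_G.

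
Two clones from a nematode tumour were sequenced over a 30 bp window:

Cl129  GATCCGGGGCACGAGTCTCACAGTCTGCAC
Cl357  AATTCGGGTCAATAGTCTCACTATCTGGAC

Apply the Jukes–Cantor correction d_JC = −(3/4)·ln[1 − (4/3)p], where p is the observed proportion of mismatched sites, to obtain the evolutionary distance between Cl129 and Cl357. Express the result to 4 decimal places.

Mismatches occur at site 1 (G↔A), site 4 (C↔T), site 9 (G↔T), site 12 (C↔A), site 13 (G↔T), site 22 (A↔T), site 23 (G↔A), site 28 (C↔G).
p = 8/30 = 0.266667.
d = −0.75 · ln(1 − (4/3)·0.266667) = −0.75 · ln(0.644444) = −0.75 · (-0.439367) = 0.3295.

0.3295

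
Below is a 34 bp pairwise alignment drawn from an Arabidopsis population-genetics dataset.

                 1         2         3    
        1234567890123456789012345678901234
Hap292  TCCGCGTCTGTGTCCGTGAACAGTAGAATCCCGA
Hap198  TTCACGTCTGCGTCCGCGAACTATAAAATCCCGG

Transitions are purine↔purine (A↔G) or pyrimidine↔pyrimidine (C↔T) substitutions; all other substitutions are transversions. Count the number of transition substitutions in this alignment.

7

The sequences differ at positions 2 (C/T, transition), 4 (G/A, transition), 11 (T/C, transition), 17 (T/C, transition), 22 (A/T, transversion), 23 (G/A, transition), 26 (G/A, transition), 34 (A/G, transition).
Of the 8 differences, 7 transitions and 1 transversion, so the answer is 7.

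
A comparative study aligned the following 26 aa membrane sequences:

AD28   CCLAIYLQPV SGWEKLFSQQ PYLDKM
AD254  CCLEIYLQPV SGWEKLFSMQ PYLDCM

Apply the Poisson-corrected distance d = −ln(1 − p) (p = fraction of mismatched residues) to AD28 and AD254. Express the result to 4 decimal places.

0.1226

The sequences differ at positions 4 (A/E), 19 (Q/M), 25 (K/C).
p = 3/26 = 0.115385.
d = −ln(1 − 0.115385) = −ln(0.884615) = 0.1226.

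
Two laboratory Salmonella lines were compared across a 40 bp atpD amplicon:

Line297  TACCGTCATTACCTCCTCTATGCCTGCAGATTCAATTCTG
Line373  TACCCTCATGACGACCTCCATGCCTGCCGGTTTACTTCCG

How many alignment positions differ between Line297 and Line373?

10

Mismatches occur at site 5 (G↔C), site 10 (T↔G), site 13 (C↔G), site 14 (T↔A), site 19 (T↔C), site 28 (A↔C), site 30 (A↔G), site 33 (C↔T), site 35 (A↔C), site 39 (T↔C).
That gives 10 mismatches out of 40 aligned sites, so the Hamming distance is 10.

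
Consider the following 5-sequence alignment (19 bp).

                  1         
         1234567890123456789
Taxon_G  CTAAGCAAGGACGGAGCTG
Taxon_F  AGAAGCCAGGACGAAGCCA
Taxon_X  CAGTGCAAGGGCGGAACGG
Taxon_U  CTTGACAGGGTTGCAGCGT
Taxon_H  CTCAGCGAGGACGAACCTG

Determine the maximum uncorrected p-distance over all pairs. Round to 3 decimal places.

Pairwise Hamming distances:
  Taxon_G vs Taxon_F: 6
  Taxon_G vs Taxon_X: 6
  Taxon_G vs Taxon_U: 9
  Taxon_G vs Taxon_H: 4
  Taxon_F vs Taxon_X: 10
  Taxon_F vs Taxon_U: 12
  Taxon_F vs Taxon_H: 7
  Taxon_X vs Taxon_U: 10
  Taxon_X vs Taxon_H: 8
  Taxon_U vs Taxon_H: 11
The largest is 12 mismatches, between Taxon_F and Taxon_U; p = 12/19 = 0.632.

0.632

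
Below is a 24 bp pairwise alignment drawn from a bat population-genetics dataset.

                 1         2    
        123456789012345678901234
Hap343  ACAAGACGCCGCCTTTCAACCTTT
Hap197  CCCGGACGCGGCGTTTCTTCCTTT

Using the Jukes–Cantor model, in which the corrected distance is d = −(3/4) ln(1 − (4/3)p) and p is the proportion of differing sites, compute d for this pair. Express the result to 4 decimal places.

0.3694

The sequences differ at positions 1 (A/C), 3 (A/C), 4 (A/G), 10 (C/G), 13 (C/G), 18 (A/T), 19 (A/T).
p = 7/24 = 0.291667.
d = −0.75 · ln(1 − (4/3)·0.291667) = −0.75 · ln(0.611111) = −0.75 · (-0.492477) = 0.3694.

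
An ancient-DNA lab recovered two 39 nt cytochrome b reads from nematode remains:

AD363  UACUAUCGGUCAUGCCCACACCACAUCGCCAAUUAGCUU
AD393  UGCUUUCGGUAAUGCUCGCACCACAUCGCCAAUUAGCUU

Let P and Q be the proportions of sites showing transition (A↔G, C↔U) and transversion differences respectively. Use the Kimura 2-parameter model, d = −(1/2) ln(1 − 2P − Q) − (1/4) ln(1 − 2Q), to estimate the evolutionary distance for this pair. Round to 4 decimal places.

0.1418

Differing sites — 2:A/G (Ti); 5:A/U (Tv); 11:C/A (Tv); 16:C/U (Ti); 18:A/G (Ti).
Of the 5 differences, 3 transitions and 2 transversions over 39 sites: P = 3/39 = 0.076923, Q = 2/39 = 0.051282.
d = −0.5·ln(0.794872) − 0.25·ln(0.897436) = −0.5·(-0.229574) − 0.25·(-0.108213) = 0.1418.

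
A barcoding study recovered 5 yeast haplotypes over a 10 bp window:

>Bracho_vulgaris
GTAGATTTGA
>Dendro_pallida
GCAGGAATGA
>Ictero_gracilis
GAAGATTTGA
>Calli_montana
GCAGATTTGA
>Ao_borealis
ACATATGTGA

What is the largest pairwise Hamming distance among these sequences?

5

Pairwise Hamming distances:
  Bracho_vulgaris vs Dendro_pallida: 4
  Bracho_vulgaris vs Ictero_gracilis: 1
  Bracho_vulgaris vs Calli_montana: 1
  Bracho_vulgaris vs Ao_borealis: 4
  Dendro_pallida vs Ictero_gracilis: 4
  Dendro_pallida vs Calli_montana: 3
  Dendro_pallida vs Ao_borealis: 5
  Ictero_gracilis vs Calli_montana: 1
  Ictero_gracilis vs Ao_borealis: 4
  Calli_montana vs Ao_borealis: 3
The largest is 5, between Dendro_pallida and Ao_borealis.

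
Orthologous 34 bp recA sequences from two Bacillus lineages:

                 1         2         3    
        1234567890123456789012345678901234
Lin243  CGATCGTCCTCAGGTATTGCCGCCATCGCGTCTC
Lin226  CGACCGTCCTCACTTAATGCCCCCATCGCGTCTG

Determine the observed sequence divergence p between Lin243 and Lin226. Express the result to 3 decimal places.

Mismatches occur at site 4 (T↔C), site 13 (G↔C), site 14 (G↔T), site 17 (T↔A), site 22 (G↔C), site 34 (C↔G).
There are 6 differences over 34 sites, so p = 6/34 = 0.176.

0.176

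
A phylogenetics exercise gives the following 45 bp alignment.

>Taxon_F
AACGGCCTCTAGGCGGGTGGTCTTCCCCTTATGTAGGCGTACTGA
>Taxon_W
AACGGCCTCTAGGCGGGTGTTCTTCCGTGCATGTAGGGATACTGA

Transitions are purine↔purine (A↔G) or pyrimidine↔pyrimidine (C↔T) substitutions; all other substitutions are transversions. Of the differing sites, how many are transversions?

Differing sites — 20:G/T (Tv); 27:C/G (Tv); 28:C/T (Ti); 29:T/G (Tv); 30:T/C (Ti); 38:C/G (Tv); 39:G/A (Ti).
Of the 7 differences, 3 transitions and 4 transversions, so the answer is 4.

4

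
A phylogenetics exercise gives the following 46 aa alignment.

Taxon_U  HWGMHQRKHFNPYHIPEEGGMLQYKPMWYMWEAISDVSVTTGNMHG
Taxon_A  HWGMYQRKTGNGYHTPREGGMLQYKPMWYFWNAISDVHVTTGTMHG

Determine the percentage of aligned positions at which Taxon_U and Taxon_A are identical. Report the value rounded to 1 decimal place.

Mismatches occur at site 5 (H/Y), site 9 (H/T), site 10 (F/G), site 12 (P/G), site 15 (I/T), site 17 (E/R), site 30 (M/F), site 32 (E/N), site 38 (S/H), site 43 (N/T).
36 of the 46 sites match, so the percent identity is 36/46 × 100 = 78.3%.

78.3%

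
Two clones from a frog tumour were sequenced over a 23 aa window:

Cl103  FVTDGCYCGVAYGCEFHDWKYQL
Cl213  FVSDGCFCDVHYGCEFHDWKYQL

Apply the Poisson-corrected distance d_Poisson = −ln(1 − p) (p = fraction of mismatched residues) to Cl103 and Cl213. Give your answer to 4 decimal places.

The sequences differ at positions 3 (T/S), 7 (Y/F), 9 (G/D), 11 (A/H).
p = 4/23 = 0.173913.
d = −ln(1 − 0.173913) = −ln(0.826087) = 0.1911.

0.1911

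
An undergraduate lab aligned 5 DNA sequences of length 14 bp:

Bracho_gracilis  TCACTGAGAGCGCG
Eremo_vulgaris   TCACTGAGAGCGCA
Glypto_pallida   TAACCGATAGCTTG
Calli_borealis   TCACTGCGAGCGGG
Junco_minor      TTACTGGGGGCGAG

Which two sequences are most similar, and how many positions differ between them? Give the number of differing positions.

1

Pairwise Hamming distances:
  Bracho_gracilis vs Eremo_vulgaris: 1
  Bracho_gracilis vs Glypto_pallida: 5
  Bracho_gracilis vs Calli_borealis: 2
  Bracho_gracilis vs Junco_minor: 4
  Eremo_vulgaris vs Glypto_pallida: 6
  Eremo_vulgaris vs Calli_borealis: 3
  Eremo_vulgaris vs Junco_minor: 5
  Glypto_pallida vs Calli_borealis: 6
  Glypto_pallida vs Junco_minor: 7
  Calli_borealis vs Junco_minor: 4
The smallest is 1, between Bracho_gracilis and Eremo_vulgaris.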